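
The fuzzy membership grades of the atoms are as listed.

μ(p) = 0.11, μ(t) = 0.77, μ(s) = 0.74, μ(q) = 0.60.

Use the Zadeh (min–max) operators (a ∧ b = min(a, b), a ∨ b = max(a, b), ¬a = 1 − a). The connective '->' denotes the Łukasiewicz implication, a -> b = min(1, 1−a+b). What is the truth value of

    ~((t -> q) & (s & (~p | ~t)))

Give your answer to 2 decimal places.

0.26

t -> q  [Łukasiewicz: min(1, 1−a+b)] with a=0.77, b=0.60 → 0.83
~p = 1 − 0.11 = 0.89
~t = 1 − 0.77 = 0.23
~p | ~t = max(a, b) on (0.89, 0.23) = 0.89
s & (~p | ~t) = min(a, b) on (0.74, 0.89) = 0.74
(t -> q) & (s & (~p | ~t)) = min(a, b) on (0.83, 0.74) = 0.74
~((t -> q) & (s & (~p | ~t))) = 1 − 0.74 = 0.26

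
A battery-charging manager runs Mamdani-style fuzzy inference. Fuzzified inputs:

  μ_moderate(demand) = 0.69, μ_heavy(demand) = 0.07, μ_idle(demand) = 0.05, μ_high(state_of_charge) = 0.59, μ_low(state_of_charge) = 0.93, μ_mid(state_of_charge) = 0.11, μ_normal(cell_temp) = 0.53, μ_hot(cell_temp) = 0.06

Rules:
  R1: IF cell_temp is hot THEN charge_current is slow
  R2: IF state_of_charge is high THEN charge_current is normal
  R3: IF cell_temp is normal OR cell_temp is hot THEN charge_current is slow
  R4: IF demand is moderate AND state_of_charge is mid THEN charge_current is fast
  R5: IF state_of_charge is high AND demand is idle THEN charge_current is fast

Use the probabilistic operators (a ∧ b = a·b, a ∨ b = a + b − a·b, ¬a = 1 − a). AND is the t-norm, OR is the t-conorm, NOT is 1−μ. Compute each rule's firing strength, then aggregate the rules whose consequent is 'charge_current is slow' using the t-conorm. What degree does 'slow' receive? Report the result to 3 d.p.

R1: hot=0.06 → w = 0.0600
R2: high=0.59 → w = 0.5900
R3: normal=0.53, hot=0.06; OR[a + b − a·b] → w = 0.5582
R4: moderate=0.69, mid=0.11; AND[a·b] → w = 0.0759
R5: high=0.59, idle=0.05; AND[a·b] → w = 0.0295
Rules with consequent 'slow': {R1, R3} → strengths 0.0600, 0.5582
Aggregate via t-conorm [a + b − a·b]: 0.5847

0.585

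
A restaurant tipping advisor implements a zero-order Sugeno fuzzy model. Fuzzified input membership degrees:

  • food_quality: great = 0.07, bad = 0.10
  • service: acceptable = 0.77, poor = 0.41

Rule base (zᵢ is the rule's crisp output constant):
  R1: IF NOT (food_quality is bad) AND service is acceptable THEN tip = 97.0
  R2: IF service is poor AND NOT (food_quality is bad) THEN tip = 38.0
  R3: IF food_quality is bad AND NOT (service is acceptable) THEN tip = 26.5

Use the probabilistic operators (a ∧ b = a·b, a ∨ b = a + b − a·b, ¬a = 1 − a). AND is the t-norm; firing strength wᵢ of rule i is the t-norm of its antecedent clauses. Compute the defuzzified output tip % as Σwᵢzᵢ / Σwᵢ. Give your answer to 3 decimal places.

75.440

R1 (z=97.0): ¬bad=1−0.10=0.90, acceptable=0.77; AND[a·b] → w = 0.6930
R2 (z=38.0): poor=0.41, ¬bad=1−0.10=0.90; AND[a·b] → w = 0.3690
R3 (z=26.5): bad=0.10, ¬acceptable=1−0.77=0.23; AND[a·b] → w = 0.0230
Weighted average = (0.6930·97.0 + 0.3690·38.0 + 0.0230·26.5) / (0.6930 + 0.3690 + 0.0230)
  = 81.8525 / 1.0850 = 75.440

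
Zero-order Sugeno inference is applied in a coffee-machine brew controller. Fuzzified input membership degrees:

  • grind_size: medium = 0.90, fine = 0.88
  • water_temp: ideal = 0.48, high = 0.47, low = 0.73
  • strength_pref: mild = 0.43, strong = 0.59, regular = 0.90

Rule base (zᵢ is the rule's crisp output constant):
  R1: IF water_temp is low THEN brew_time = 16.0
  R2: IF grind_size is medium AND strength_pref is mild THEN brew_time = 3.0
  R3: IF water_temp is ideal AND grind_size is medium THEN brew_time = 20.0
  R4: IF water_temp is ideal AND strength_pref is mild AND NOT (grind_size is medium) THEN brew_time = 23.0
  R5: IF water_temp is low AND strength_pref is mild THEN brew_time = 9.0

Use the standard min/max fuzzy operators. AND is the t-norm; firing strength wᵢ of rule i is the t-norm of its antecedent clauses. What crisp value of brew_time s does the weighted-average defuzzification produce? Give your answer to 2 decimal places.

13.24

R1 (z=16.0): low=0.73 → w = 0.73
R2 (z=3.0): medium=0.90, mild=0.43; AND[min(a, b)] → w = 0.43
R3 (z=20.0): ideal=0.48, medium=0.90; AND[min(a, b)] → w = 0.48
R4 (z=23.0): ideal=0.48, mild=0.43, ¬medium=1−0.90=0.10; AND[min(a, b)] → w = 0.10
R5 (z=9.0): low=0.73, mild=0.43; AND[min(a, b)] → w = 0.43
Weighted average = (0.73·16.0 + 0.43·3.0 + 0.48·20.0 + 0.10·23.0 + 0.43·9.0) / (0.73 + 0.43 + 0.48 + 0.10 + 0.43)
  = 28.7400 / 2.1700 = 13.24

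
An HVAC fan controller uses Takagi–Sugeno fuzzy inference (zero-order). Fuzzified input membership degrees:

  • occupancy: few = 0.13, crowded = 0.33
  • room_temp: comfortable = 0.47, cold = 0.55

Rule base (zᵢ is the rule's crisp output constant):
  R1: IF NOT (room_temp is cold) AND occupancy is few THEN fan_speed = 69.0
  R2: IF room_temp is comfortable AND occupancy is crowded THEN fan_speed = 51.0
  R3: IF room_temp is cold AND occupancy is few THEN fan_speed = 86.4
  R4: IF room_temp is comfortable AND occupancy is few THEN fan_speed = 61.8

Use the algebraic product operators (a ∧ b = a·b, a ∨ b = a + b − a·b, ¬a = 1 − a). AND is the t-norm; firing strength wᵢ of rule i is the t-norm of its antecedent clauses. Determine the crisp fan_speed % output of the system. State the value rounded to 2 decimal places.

R1 (z=69.0): ¬cold=1−0.55=0.45, few=0.13; AND[a·b] → w = 0.0585
R2 (z=51.0): comfortable=0.47, crowded=0.33; AND[a·b] → w = 0.1551
R3 (z=86.4): cold=0.55, few=0.13; AND[a·b] → w = 0.0715
R4 (z=61.8): comfortable=0.47, few=0.13; AND[a·b] → w = 0.0611
Weighted average = (0.0585·69.0 + 0.1551·51.0 + 0.0715·86.4 + 0.0611·61.8) / (0.0585 + 0.1551 + 0.0715 + 0.0611)
  = 21.9002 / 0.3462 = 63.26

63.26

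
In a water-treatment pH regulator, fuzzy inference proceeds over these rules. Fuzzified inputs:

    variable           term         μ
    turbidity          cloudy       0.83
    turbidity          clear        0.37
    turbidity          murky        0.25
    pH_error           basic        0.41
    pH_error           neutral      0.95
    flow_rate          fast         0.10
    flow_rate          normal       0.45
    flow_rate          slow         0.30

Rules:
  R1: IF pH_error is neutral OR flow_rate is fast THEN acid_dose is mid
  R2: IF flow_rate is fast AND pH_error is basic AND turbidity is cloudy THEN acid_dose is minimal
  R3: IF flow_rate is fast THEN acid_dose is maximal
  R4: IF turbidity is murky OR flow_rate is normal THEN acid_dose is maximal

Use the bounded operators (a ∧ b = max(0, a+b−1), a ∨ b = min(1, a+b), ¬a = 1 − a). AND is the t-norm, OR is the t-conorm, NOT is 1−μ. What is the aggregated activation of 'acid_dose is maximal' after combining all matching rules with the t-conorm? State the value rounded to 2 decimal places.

0.80

R1: neutral=0.95, fast=0.10; OR[min(1, a+b)] → w = 1.00
R2: fast=0.10, basic=0.41, cloudy=0.83; AND[max(0, a+b−1)] → w = 0.00
R3: fast=0.10 → w = 0.10
R4: murky=0.25, normal=0.45; OR[min(1, a+b)] → w = 0.70
Rules with consequent 'maximal': {R3, R4} → strengths 0.10, 0.70
Aggregate via t-conorm [min(1, a+b)]: 0.80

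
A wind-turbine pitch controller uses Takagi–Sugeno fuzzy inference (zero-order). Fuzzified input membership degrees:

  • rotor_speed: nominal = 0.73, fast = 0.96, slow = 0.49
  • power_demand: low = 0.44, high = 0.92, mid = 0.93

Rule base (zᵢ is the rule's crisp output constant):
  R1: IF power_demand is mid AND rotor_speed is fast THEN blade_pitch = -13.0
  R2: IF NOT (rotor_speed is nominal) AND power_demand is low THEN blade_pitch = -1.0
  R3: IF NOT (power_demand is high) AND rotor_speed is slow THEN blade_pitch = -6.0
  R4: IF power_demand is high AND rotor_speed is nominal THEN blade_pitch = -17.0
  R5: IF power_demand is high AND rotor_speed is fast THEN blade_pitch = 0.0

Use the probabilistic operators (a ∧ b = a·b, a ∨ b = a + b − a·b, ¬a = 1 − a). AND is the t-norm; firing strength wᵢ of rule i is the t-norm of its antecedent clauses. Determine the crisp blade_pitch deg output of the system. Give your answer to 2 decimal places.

-8.97

R1 (z=-13.0): mid=0.93, fast=0.96; AND[a·b] → w = 0.8928
R2 (z=-1.0): ¬nominal=1−0.73=0.27, low=0.44; AND[a·b] → w = 0.1188
R3 (z=-6.0): ¬high=1−0.92=0.08, slow=0.49; AND[a·b] → w = 0.0392
R4 (z=-17.0): high=0.92, nominal=0.73; AND[a·b] → w = 0.6716
R5 (z=0.0): high=0.92, fast=0.96; AND[a·b] → w = 0.8832
Weighted average = (0.8928·-13.0 + 0.1188·-1.0 + 0.0392·-6.0 + 0.6716·-17.0 + 0.8832·0.0) / (0.8928 + 0.1188 + 0.0392 + 0.6716 + 0.8832)
  = -23.3776 / 2.6056 = -8.97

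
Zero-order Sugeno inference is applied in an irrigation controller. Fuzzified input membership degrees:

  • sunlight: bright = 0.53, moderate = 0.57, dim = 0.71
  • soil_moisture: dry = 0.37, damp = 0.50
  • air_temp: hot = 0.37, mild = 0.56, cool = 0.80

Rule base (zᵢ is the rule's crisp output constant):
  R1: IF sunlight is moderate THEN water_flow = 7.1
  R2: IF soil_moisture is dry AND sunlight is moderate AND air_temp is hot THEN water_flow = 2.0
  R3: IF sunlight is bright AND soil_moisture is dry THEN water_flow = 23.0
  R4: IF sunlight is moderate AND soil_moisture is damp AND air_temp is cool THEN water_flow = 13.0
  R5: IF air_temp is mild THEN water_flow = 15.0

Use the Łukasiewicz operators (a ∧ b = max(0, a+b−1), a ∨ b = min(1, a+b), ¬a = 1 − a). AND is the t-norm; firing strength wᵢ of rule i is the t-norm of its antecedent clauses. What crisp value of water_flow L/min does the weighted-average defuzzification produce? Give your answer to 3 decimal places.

R1 (z=7.1): moderate=0.57 → w = 0.57
R2 (z=2.0): dry=0.37, moderate=0.57, hot=0.37; AND[max(0, a+b−1)] → w = 0.00
R3 (z=23.0): bright=0.53, dry=0.37; AND[max(0, a+b−1)] → w = 0.00
R4 (z=13.0): moderate=0.57, damp=0.50, cool=0.80; AND[max(0, a+b−1)] → w = 0.00
R5 (z=15.0): mild=0.56 → w = 0.56
Weighted average = (0.57·7.1 + 0.00·2.0 + 0.00·23.0 + 0.00·13.0 + 0.56·15.0) / (0.57 + 0.00 + 0.00 + 0.00 + 0.56)
  = 12.4470 / 1.1300 = 11.015

11.015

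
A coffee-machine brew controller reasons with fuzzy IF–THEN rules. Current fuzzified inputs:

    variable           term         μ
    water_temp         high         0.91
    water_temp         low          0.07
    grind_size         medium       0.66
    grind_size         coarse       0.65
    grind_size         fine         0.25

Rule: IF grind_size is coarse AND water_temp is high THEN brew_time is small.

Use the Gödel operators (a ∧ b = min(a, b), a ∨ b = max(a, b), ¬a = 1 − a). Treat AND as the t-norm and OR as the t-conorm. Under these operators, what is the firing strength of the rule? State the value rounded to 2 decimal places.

0.65

firing strength: coarse=0.65, high=0.91; AND[min(a, b)] → w = 0.65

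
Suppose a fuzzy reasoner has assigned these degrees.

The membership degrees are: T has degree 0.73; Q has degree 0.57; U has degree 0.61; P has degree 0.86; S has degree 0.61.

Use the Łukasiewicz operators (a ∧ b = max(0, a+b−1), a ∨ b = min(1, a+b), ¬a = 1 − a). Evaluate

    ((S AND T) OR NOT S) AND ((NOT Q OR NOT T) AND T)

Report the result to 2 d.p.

0.16

S AND T = max(0, a+b−1) on (0.61, 0.73) = 0.34
NOT S = 1 − 0.61 = 0.39
(S AND T) OR NOT S = min(1, a+b) on (0.34, 0.39) = 0.73
NOT Q = 1 − 0.57 = 0.43
NOT T = 1 − 0.73 = 0.27
NOT Q OR NOT T = min(1, a+b) on (0.43, 0.27) = 0.70
(NOT Q OR NOT T) AND T = max(0, a+b−1) on (0.70, 0.73) = 0.43
((S AND T) OR NOT S) AND ((NOT Q OR NOT T) AND T) = max(0, a+b−1) on (0.73, 0.43) = 0.16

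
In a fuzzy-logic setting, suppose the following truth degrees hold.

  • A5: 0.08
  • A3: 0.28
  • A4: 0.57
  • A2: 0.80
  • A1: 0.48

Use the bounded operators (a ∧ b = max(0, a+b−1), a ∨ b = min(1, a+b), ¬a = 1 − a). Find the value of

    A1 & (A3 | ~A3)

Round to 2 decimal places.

~A3 = 1 − 0.28 = 0.72
A3 | ~A3 = min(1, a+b) on (0.28, 0.72) = 1.00
A1 & (A3 | ~A3) = max(0, a+b−1) on (0.48, 1.00) = 0.48

0.48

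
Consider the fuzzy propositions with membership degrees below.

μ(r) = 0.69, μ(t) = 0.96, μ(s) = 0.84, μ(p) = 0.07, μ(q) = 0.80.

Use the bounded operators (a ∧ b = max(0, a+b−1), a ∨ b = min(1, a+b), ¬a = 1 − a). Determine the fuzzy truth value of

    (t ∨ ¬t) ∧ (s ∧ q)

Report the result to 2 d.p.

0.64

¬t = 1 − 0.96 = 0.04
t ∨ ¬t = min(1, a+b) on (0.96, 0.04) = 1.00
s ∧ q = max(0, a+b−1) on (0.84, 0.80) = 0.64
(t ∨ ¬t) ∧ (s ∧ q) = max(0, a+b−1) on (1.00, 0.64) = 0.64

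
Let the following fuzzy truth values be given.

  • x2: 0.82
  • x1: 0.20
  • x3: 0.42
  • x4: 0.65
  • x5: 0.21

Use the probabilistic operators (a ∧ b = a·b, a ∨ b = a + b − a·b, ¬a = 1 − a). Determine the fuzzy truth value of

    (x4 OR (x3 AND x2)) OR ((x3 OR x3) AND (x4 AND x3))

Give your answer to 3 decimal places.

0.812

x3 AND x2 = a·b on (0.4200, 0.8200) = 0.3444
x4 OR (x3 AND x2) = a + b − a·b on (0.6500, 0.3444) = 0.7705
x3 OR x3 = a + b − a·b on (0.4200, 0.4200) = 0.6636
x4 AND x3 = a·b on (0.6500, 0.4200) = 0.2730
(x3 OR x3) AND (x4 AND x3) = a·b on (0.6636, 0.2730) = 0.1812
(x4 OR (x3 AND x2)) OR ((x3 OR x3) AND (x4 AND x3)) = a + b − a·b on (0.7705, 0.1812) = 0.8121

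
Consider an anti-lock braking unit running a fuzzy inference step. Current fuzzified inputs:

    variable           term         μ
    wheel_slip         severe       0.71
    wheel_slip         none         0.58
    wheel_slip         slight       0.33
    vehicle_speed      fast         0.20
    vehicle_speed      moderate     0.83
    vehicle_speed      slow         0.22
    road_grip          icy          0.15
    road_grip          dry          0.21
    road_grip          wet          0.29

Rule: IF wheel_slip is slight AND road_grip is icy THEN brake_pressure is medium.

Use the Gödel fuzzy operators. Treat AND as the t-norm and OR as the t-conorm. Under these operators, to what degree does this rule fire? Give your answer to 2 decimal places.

0.15

firing strength: slight=0.33, icy=0.15; AND[min(a, b)] → w = 0.15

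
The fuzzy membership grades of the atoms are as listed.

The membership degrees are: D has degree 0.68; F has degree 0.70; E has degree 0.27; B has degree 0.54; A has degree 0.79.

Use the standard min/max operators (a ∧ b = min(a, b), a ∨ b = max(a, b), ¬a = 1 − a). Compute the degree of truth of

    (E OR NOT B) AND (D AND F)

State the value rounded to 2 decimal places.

NOT B = 1 − 0.54 = 0.46
E OR NOT B = max(a, b) on (0.27, 0.46) = 0.46
D AND F = min(a, b) on (0.68, 0.70) = 0.68
(E OR NOT B) AND (D AND F) = min(a, b) on (0.46, 0.68) = 0.46

0.46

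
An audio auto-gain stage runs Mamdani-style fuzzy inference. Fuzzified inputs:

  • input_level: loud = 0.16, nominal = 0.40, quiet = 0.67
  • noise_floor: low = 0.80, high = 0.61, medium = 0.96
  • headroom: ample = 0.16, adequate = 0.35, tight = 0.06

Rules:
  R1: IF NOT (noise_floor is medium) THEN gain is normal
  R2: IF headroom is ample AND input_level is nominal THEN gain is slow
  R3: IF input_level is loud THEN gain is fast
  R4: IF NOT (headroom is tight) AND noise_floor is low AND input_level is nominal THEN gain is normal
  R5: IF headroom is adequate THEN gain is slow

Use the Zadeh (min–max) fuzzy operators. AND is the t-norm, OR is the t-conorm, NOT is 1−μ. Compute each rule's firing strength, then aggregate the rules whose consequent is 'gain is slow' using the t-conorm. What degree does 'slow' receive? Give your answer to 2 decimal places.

R1: ¬medium=1−0.96=0.04 → w = 0.04
R2: ample=0.16, nominal=0.40; AND[min(a, b)] → w = 0.16
R3: loud=0.16 → w = 0.16
R4: ¬tight=1−0.06=0.94, low=0.80, nominal=0.40; AND[min(a, b)] → w = 0.40
R5: adequate=0.35 → w = 0.35
Rules with consequent 'slow': {R2, R5} → strengths 0.16, 0.35
Aggregate via t-conorm [max(a, b)]: 0.35

0.35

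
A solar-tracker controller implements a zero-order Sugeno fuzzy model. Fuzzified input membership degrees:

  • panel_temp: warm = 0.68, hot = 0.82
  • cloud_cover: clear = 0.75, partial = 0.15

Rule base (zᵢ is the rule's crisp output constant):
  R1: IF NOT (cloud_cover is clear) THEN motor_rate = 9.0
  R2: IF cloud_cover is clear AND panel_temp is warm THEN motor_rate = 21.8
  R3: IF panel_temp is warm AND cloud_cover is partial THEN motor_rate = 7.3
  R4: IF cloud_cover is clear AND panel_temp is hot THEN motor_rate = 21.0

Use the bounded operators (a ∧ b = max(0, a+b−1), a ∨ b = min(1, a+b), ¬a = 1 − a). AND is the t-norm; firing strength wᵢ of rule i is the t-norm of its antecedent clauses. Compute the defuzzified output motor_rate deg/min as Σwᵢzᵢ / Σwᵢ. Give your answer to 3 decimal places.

R1 (z=9.0): ¬clear=1−0.75=0.25 → w = 0.25
R2 (z=21.8): clear=0.75, warm=0.68; AND[max(0, a+b−1)] → w = 0.43
R3 (z=7.3): warm=0.68, partial=0.15; AND[max(0, a+b−1)] → w = 0.00
R4 (z=21.0): clear=0.75, hot=0.82; AND[max(0, a+b−1)] → w = 0.57
Weighted average = (0.25·9.0 + 0.43·21.8 + 0.00·7.3 + 0.57·21.0) / (0.25 + 0.43 + 0.00 + 0.57)
  = 23.5940 / 1.2500 = 18.875

18.875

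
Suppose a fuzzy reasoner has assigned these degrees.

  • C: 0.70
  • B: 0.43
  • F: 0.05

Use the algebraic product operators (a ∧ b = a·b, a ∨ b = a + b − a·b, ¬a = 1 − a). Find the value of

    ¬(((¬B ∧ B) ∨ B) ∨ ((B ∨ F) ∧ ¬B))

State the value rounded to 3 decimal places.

¬B = 1 − 0.4300 = 0.5700
¬B ∧ B = a·b on (0.5700, 0.4300) = 0.2451
(¬B ∧ B) ∨ B = a + b − a·b on (0.2451, 0.4300) = 0.5697
B ∨ F = a + b − a·b on (0.4300, 0.0500) = 0.4585
¬B = 1 − 0.4300 = 0.5700
(B ∨ F) ∧ ¬B = a·b on (0.4585, 0.5700) = 0.2613
((¬B ∧ B) ∨ B) ∨ ((B ∨ F) ∧ ¬B) = a + b − a·b on (0.5697, 0.2613) = 0.6822
¬(((¬B ∧ B) ∨ B) ∨ ((B ∨ F) ∧ ¬B)) = 1 − 0.6822 = 0.3178

0.318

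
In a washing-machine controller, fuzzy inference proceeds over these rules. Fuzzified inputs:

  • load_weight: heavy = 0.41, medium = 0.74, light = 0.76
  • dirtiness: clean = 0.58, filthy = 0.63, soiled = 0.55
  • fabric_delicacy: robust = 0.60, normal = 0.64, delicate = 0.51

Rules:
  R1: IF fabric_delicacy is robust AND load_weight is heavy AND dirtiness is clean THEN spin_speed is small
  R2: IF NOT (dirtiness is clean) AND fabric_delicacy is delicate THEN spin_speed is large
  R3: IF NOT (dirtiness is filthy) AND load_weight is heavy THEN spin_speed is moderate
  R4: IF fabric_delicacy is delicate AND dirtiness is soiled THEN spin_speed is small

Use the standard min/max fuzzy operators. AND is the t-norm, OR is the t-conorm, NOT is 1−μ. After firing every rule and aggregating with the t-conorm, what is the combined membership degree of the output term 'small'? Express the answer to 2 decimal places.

0.51

R1: robust=0.60, heavy=0.41, clean=0.58; AND[min(a, b)] → w = 0.41
R2: ¬clean=1−0.58=0.42, delicate=0.51; AND[min(a, b)] → w = 0.42
R3: ¬filthy=1−0.63=0.37, heavy=0.41; AND[min(a, b)] → w = 0.37
R4: delicate=0.51, soiled=0.55; AND[min(a, b)] → w = 0.51
Rules with consequent 'small': {R1, R4} → strengths 0.41, 0.51
Aggregate via t-conorm [max(a, b)]: 0.51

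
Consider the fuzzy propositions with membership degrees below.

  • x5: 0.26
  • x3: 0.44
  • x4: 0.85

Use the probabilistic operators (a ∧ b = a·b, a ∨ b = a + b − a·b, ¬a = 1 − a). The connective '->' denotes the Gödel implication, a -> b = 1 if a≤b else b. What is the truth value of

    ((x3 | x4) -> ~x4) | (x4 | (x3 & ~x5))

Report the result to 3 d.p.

x3 | x4 = a + b − a·b on (0.4400, 0.8500) = 0.9160
~x4 = 1 − 0.8500 = 0.1500
(x3 | x4) -> ~x4  [Gödel: 1 if a≤b else b] with a=0.9160, b=0.1500 → 0.1500
~x5 = 1 − 0.2600 = 0.7400
x3 & ~x5 = a·b on (0.4400, 0.7400) = 0.3256
x4 | (x3 & ~x5) = a + b − a·b on (0.8500, 0.3256) = 0.8988
((x3 | x4) -> ~x4) | (x4 | (x3 & ~x5)) = a + b − a·b on (0.1500, 0.8988) = 0.9140

0.914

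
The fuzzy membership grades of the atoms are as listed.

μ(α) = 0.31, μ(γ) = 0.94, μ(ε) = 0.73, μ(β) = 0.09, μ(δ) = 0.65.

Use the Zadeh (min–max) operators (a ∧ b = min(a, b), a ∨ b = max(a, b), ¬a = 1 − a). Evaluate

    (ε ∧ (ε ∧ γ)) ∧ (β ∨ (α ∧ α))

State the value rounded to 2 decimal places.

0.31

ε ∧ γ = min(a, b) on (0.73, 0.94) = 0.73
ε ∧ (ε ∧ γ) = min(a, b) on (0.73, 0.73) = 0.73
α ∧ α = min(a, b) on (0.31, 0.31) = 0.31
β ∨ (α ∧ α) = max(a, b) on (0.09, 0.31) = 0.31
(ε ∧ (ε ∧ γ)) ∧ (β ∨ (α ∧ α)) = min(a, b) on (0.73, 0.31) = 0.31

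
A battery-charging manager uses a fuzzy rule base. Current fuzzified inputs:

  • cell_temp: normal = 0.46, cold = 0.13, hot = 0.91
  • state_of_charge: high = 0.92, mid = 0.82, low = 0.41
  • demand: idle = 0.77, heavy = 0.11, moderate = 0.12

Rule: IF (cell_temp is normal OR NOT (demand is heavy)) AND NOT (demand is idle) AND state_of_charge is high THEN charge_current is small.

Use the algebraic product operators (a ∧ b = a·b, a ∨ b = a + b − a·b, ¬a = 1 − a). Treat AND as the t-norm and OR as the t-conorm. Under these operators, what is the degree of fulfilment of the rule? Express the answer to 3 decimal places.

firing strength: (normal=0.46 OR ¬heavy=1−0.11=0.89) = 0.9406; AND[a·b] with ¬idle=1−0.77=0.23, high=0.92 → w = 0.1990

0.199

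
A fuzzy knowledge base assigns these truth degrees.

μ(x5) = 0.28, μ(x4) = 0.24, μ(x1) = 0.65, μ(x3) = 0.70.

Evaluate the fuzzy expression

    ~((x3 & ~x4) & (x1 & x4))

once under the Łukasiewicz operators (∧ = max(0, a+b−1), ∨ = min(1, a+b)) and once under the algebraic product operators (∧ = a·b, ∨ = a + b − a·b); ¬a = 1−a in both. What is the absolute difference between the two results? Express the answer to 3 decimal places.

0.083

Under Łukasiewicz:
  ~x4 = 1 − 0.24 = 0.76
  x3 & ~x4 = max(0, a+b−1) on (0.70, 0.76) = 0.46
  x1 & x4 = max(0, a+b−1) on (0.65, 0.24) = 0.00
  (x3 & ~x4) & (x1 & x4) = max(0, a+b−1) on (0.46, 0.00) = 0.00
  ~((x3 & ~x4) & (x1 & x4)) = 1 − 0.00 = 1.00
  → value = 1.0000
Under algebraic product:
  ~x4 = 1 − 0.2400 = 0.7600
  x3 & ~x4 = a·b on (0.7000, 0.7600) = 0.5320
  x1 & x4 = a·b on (0.6500, 0.2400) = 0.1560
  (x3 & ~x4) & (x1 & x4) = a·b on (0.5320, 0.1560) = 0.0830
  ~((x3 & ~x4) & (x1 & x4)) = 1 − 0.0830 = 0.9170
  → value = 0.9170
|1.0000 − 0.9170| = 0.083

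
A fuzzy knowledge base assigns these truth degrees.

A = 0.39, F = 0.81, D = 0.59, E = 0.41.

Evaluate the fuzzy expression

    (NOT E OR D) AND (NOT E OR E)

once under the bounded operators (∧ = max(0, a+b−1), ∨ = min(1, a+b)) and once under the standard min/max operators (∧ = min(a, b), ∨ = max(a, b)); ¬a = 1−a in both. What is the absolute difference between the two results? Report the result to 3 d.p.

Under bounded:
  NOT E = 1 − 0.41 = 0.59
  NOT E OR D = min(1, a+b) on (0.59, 0.59) = 1.00
  NOT E = 1 − 0.41 = 0.59
  NOT E OR E = min(1, a+b) on (0.59, 0.41) = 1.00
  (NOT E OR D) AND (NOT E OR E) = max(0, a+b−1) on (1.00, 1.00) = 1.00
  → value = 1.0000
Under standard min/max:
  NOT E = 1 − 0.41 = 0.59
  NOT E OR D = max(a, b) on (0.59, 0.59) = 0.59
  NOT E = 1 − 0.41 = 0.59
  NOT E OR E = max(a, b) on (0.59, 0.41) = 0.59
  (NOT E OR D) AND (NOT E OR E) = min(a, b) on (0.59, 0.59) = 0.59
  → value = 0.5900
|1.0000 − 0.5900| = 0.410

0.410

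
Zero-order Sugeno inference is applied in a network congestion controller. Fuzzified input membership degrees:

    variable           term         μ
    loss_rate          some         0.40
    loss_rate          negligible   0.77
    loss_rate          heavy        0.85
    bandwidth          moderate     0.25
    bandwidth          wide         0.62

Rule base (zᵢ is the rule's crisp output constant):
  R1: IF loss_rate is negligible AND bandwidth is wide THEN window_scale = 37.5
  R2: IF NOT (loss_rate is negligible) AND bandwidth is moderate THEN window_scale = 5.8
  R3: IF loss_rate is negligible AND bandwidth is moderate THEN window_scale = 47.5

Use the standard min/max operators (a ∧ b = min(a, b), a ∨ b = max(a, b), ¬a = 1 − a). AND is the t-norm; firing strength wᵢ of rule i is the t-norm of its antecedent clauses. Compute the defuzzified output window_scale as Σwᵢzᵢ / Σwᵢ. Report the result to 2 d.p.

33.14

R1 (z=37.5): negligible=0.77, wide=0.62; AND[min(a, b)] → w = 0.62
R2 (z=5.8): ¬negligible=1−0.77=0.23, moderate=0.25; AND[min(a, b)] → w = 0.23
R3 (z=47.5): negligible=0.77, moderate=0.25; AND[min(a, b)] → w = 0.25
Weighted average = (0.62·37.5 + 0.23·5.8 + 0.25·47.5) / (0.62 + 0.23 + 0.25)
  = 36.4590 / 1.1000 = 33.14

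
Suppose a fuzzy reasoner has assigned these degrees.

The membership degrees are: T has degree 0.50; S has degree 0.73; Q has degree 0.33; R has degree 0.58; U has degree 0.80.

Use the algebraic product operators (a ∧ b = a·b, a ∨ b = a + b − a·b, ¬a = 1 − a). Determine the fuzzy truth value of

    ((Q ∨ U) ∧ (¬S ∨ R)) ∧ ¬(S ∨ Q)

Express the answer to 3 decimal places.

Q ∨ U = a + b − a·b on (0.3300, 0.8000) = 0.8660
¬S = 1 − 0.7300 = 0.2700
¬S ∨ R = a + b − a·b on (0.2700, 0.5800) = 0.6934
(Q ∨ U) ∧ (¬S ∨ R) = a·b on (0.8660, 0.6934) = 0.6005
S ∨ Q = a + b − a·b on (0.7300, 0.3300) = 0.8191
¬(S ∨ Q) = 1 − 0.8191 = 0.1809
((Q ∨ U) ∧ (¬S ∨ R)) ∧ ¬(S ∨ Q) = a·b on (0.6005, 0.1809) = 0.1086

0.109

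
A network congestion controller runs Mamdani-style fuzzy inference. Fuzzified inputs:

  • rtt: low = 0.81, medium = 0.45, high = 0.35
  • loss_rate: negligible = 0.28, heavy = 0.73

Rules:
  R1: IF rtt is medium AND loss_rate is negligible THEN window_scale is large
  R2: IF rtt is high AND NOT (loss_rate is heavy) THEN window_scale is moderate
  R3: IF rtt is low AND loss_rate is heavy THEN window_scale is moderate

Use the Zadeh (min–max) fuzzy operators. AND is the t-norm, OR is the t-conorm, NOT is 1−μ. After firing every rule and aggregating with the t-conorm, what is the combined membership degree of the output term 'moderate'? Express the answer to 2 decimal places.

0.73

R1: medium=0.45, negligible=0.28; AND[min(a, b)] → w = 0.28
R2: high=0.35, ¬heavy=1−0.73=0.27; AND[min(a, b)] → w = 0.27
R3: low=0.81, heavy=0.73; AND[min(a, b)] → w = 0.73
Rules with consequent 'moderate': {R2, R3} → strengths 0.27, 0.73
Aggregate via t-conorm [max(a, b)]: 0.73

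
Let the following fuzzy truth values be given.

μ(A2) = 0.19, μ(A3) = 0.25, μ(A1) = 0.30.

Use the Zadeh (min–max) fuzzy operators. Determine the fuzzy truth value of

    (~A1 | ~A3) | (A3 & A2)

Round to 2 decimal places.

~A1 = 1 − 0.30 = 0.70
~A3 = 1 − 0.25 = 0.75
~A1 | ~A3 = max(a, b) on (0.70, 0.75) = 0.75
A3 & A2 = min(a, b) on (0.25, 0.19) = 0.19
(~A1 | ~A3) | (A3 & A2) = max(a, b) on (0.75, 0.19) = 0.75

0.75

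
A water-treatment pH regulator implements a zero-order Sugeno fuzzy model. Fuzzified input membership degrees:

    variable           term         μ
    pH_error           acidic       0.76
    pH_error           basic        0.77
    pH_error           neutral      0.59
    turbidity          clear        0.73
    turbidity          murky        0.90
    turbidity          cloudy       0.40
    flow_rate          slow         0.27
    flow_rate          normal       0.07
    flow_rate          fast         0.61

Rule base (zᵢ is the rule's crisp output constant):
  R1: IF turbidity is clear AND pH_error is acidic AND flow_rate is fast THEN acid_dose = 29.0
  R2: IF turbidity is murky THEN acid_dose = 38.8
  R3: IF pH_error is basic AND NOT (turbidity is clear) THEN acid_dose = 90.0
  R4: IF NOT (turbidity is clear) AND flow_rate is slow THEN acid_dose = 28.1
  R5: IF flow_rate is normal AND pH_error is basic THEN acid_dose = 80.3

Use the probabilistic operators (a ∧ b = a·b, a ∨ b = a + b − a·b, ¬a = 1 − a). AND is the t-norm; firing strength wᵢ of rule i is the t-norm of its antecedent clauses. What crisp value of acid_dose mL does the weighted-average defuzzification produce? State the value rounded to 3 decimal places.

44.384

R1 (z=29.0): clear=0.73, acidic=0.76, fast=0.61; AND[a·b] → w = 0.3384
R2 (z=38.8): murky=0.90 → w = 0.9000
R3 (z=90.0): basic=0.77, ¬clear=1−0.73=0.27; AND[a·b] → w = 0.2079
R4 (z=28.1): ¬clear=1−0.73=0.27, slow=0.27; AND[a·b] → w = 0.0729
R5 (z=80.3): normal=0.07, basic=0.77; AND[a·b] → w = 0.0539
Weighted average = (0.3384·29.0 + 0.9000·38.8 + 0.2079·90.0 + 0.0729·28.1 + 0.0539·80.3) / (0.3384 + 0.9000 + 0.2079 + 0.0729 + 0.0539)
  = 69.8221 / 1.5731 = 44.384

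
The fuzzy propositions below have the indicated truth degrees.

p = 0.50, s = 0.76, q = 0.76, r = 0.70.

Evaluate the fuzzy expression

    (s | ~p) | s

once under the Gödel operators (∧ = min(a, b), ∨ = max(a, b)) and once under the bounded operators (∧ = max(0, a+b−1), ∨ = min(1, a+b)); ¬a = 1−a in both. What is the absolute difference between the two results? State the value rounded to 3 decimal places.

0.240

Under Gödel:
  ~p = 1 − 0.50 = 0.50
  s | ~p = max(a, b) on (0.76, 0.50) = 0.76
  (s | ~p) | s = max(a, b) on (0.76, 0.76) = 0.76
  → value = 0.7600
Under bounded:
  ~p = 1 − 0.50 = 0.50
  s | ~p = min(1, a+b) on (0.76, 0.50) = 1.00
  (s | ~p) | s = min(1, a+b) on (1.00, 0.76) = 1.00
  → value = 1.0000
|0.7600 − 1.0000| = 0.240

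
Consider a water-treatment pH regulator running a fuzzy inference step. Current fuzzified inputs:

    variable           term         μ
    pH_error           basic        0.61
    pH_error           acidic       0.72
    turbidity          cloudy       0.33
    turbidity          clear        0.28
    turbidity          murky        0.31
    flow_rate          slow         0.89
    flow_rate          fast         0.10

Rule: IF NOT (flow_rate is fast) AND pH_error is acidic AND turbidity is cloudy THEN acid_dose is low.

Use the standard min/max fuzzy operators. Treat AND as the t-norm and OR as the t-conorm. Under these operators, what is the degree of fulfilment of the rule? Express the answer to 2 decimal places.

firing strength: ¬fast=1−0.10=0.90, acidic=0.72, cloudy=0.33; AND[min(a, b)] → w = 0.33

0.33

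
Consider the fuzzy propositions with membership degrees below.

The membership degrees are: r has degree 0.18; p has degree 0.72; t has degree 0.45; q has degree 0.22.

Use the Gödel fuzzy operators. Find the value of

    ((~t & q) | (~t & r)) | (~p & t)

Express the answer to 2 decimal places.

0.28

~t = 1 − 0.45 = 0.55
~t & q = min(a, b) on (0.55, 0.22) = 0.22
~t = 1 − 0.45 = 0.55
~t & r = min(a, b) on (0.55, 0.18) = 0.18
(~t & q) | (~t & r) = max(a, b) on (0.22, 0.18) = 0.22
~p = 1 − 0.72 = 0.28
~p & t = min(a, b) on (0.28, 0.45) = 0.28
((~t & q) | (~t & r)) | (~p & t) = max(a, b) on (0.22, 0.28) = 0.28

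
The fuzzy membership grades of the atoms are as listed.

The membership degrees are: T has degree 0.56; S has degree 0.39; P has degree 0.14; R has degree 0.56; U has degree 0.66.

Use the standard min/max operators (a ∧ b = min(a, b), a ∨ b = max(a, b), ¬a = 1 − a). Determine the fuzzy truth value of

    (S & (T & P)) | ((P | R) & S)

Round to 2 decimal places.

0.39

T & P = min(a, b) on (0.56, 0.14) = 0.14
S & (T & P) = min(a, b) on (0.39, 0.14) = 0.14
P | R = max(a, b) on (0.14, 0.56) = 0.56
(P | R) & S = min(a, b) on (0.56, 0.39) = 0.39
(S & (T & P)) | ((P | R) & S) = max(a, b) on (0.14, 0.39) = 0.39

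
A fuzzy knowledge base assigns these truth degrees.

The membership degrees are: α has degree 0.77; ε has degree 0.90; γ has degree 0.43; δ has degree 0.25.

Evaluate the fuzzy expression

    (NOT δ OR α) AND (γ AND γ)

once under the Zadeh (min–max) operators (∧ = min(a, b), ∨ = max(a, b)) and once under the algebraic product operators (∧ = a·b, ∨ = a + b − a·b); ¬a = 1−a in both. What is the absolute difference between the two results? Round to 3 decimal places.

Under Zadeh (min–max):
  NOT δ = 1 − 0.25 = 0.75
  NOT δ OR α = max(a, b) on (0.75, 0.77) = 0.77
  γ AND γ = min(a, b) on (0.43, 0.43) = 0.43
  (NOT δ OR α) AND (γ AND γ) = min(a, b) on (0.77, 0.43) = 0.43
  → value = 0.4300
Under algebraic product:
  NOT δ = 1 − 0.2500 = 0.7500
  NOT δ OR α = a + b − a·b on (0.7500, 0.7700) = 0.9425
  γ AND γ = a·b on (0.4300, 0.4300) = 0.1849
  (NOT δ OR α) AND (γ AND γ) = a·b on (0.9425, 0.1849) = 0.1743
  → value = 0.1743
|0.4300 − 0.1743| = 0.256

0.256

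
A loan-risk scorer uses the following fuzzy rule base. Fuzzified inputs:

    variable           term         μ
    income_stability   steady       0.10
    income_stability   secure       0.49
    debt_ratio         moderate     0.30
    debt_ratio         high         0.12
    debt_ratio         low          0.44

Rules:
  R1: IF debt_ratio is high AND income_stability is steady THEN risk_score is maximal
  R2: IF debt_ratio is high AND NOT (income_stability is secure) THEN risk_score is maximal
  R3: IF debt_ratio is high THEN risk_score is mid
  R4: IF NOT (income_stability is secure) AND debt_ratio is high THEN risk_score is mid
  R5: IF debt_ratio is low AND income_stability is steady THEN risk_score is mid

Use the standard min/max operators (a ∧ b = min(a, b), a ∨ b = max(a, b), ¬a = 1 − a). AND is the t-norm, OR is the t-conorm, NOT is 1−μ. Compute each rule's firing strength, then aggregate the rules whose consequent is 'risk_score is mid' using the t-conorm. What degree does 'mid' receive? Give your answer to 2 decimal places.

0.12

R1: high=0.12, steady=0.10; AND[min(a, b)] → w = 0.10
R2: high=0.12, ¬secure=1−0.49=0.51; AND[min(a, b)] → w = 0.12
R3: high=0.12 → w = 0.12
R4: ¬secure=1−0.49=0.51, high=0.12; AND[min(a, b)] → w = 0.12
R5: low=0.44, steady=0.10; AND[min(a, b)] → w = 0.10
Rules with consequent 'mid': {R3, R4, R5} → strengths 0.12, 0.12, 0.10
Aggregate via t-conorm [max(a, b)]: 0.12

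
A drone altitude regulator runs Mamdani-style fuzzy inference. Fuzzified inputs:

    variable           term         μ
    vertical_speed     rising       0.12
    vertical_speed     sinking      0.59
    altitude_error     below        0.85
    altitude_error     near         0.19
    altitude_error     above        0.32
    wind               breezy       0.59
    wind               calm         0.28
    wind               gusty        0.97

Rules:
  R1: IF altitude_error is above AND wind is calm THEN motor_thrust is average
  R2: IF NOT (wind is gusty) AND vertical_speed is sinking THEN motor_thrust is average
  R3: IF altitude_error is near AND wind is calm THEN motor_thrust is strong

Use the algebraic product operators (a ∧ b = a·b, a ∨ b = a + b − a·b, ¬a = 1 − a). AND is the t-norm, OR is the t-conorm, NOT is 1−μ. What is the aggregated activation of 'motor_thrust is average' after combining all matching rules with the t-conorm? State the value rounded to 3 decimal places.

0.106

R1: above=0.32, calm=0.28; AND[a·b] → w = 0.0896
R2: ¬gusty=1−0.97=0.03, sinking=0.59; AND[a·b] → w = 0.0177
R3: near=0.19, calm=0.28; AND[a·b] → w = 0.0532
Rules with consequent 'average': {R1, R2} → strengths 0.0896, 0.0177
Aggregate via t-conorm [a + b − a·b]: 0.1057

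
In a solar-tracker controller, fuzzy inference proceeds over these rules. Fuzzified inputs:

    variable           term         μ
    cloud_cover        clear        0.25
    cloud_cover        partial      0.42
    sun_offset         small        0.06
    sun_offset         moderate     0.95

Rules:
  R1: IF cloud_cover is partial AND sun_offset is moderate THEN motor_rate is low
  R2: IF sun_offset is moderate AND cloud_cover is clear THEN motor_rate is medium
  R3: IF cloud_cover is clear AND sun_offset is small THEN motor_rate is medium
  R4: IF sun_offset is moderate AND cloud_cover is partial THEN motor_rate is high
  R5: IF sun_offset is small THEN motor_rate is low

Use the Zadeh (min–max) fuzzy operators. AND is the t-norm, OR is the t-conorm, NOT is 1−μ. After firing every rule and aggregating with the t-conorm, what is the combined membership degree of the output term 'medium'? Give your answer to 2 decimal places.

R1: partial=0.42, moderate=0.95; AND[min(a, b)] → w = 0.42
R2: moderate=0.95, clear=0.25; AND[min(a, b)] → w = 0.25
R3: clear=0.25, small=0.06; AND[min(a, b)] → w = 0.06
R4: moderate=0.95, partial=0.42; AND[min(a, b)] → w = 0.42
R5: small=0.06 → w = 0.06
Rules with consequent 'medium': {R2, R3} → strengths 0.25, 0.06
Aggregate via t-conorm [max(a, b)]: 0.25

0.25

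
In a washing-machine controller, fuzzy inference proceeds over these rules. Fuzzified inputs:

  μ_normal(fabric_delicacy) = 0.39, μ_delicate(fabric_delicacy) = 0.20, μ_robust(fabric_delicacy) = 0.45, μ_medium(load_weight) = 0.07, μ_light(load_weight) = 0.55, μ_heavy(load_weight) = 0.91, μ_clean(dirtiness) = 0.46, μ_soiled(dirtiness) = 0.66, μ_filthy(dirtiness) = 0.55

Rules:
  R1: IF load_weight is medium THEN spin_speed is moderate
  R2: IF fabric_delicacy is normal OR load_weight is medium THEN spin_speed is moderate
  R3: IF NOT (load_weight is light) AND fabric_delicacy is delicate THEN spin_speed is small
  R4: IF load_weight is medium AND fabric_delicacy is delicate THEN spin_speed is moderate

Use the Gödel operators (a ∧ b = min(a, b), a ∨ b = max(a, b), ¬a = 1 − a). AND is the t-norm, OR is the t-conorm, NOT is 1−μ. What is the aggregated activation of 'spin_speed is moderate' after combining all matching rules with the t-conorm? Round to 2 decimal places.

0.39

R1: medium=0.07 → w = 0.07
R2: normal=0.39, medium=0.07; OR[max(a, b)] → w = 0.39
R3: ¬light=1−0.55=0.45, delicate=0.20; AND[min(a, b)] → w = 0.20
R4: medium=0.07, delicate=0.20; AND[min(a, b)] → w = 0.07
Rules with consequent 'moderate': {R1, R2, R4} → strengths 0.07, 0.39, 0.07
Aggregate via t-conorm [max(a, b)]: 0.39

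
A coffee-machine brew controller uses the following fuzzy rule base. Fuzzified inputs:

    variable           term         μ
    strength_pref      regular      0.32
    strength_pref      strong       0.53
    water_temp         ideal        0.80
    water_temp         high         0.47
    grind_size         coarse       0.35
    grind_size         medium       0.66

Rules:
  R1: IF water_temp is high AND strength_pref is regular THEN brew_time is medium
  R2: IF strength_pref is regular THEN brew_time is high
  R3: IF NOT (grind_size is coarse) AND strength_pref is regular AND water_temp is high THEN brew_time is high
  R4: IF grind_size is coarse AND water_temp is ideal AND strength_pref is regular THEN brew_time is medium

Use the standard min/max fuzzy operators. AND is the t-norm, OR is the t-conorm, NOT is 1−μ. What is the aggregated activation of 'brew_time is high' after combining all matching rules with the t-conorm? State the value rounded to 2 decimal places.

0.32

R1: high=0.47, regular=0.32; AND[min(a, b)] → w = 0.32
R2: regular=0.32 → w = 0.32
R3: ¬coarse=1−0.35=0.65, regular=0.32, high=0.47; AND[min(a, b)] → w = 0.32
R4: coarse=0.35, ideal=0.80, regular=0.32; AND[min(a, b)] → w = 0.32
Rules with consequent 'high': {R2, R3} → strengths 0.32, 0.32
Aggregate via t-conorm [max(a, b)]: 0.32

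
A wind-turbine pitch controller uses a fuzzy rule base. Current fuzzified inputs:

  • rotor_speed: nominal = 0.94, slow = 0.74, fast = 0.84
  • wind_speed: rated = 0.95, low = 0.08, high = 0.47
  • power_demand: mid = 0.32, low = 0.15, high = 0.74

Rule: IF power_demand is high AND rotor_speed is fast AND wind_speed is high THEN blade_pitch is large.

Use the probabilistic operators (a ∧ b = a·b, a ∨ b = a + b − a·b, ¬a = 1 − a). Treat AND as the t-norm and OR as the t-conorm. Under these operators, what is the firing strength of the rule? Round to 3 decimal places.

0.292

firing strength: high=0.74, fast=0.84, high=0.47; AND[a·b] → w = 0.2922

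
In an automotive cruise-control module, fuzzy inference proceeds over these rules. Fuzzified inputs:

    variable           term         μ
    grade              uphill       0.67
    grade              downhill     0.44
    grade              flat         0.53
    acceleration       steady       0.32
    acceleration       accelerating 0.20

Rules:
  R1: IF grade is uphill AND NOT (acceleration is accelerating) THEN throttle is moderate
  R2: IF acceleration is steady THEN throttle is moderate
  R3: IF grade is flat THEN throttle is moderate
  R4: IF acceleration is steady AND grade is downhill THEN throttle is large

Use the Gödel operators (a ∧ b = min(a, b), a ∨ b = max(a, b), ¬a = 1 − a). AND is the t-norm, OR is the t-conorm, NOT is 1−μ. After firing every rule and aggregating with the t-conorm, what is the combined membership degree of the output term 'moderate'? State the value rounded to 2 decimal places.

R1: uphill=0.67, ¬accelerating=1−0.20=0.80; AND[min(a, b)] → w = 0.67
R2: steady=0.32 → w = 0.32
R3: flat=0.53 → w = 0.53
R4: steady=0.32, downhill=0.44; AND[min(a, b)] → w = 0.32
Rules with consequent 'moderate': {R1, R2, R3} → strengths 0.67, 0.32, 0.53
Aggregate via t-conorm [max(a, b)]: 0.67

0.67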